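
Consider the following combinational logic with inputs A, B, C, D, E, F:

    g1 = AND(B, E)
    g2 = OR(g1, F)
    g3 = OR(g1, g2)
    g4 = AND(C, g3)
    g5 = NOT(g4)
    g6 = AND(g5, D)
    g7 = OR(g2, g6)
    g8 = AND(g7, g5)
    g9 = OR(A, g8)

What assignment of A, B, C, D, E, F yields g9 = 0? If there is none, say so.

A=0 B=0 C=1 D=1 E=0 F=1

g9 = OR(A, g8) must be 0, so both A = 0 and g8 = 0.
g8 = AND(g7, g5) must be 0, so at least one of g7, g5 is 0.
Check with A=0 B=0 C=1 D=1 E=0 F=1:
g1 = AND(B, E) = AND(0, 0) = 0
g2 = OR(g1, F) = OR(0, 1) = 1
g3 = OR(g1, g2) = OR(0, 1) = 1
g4 = AND(C, g3) = AND(1, 1) = 1
g5 = NOT(g4) = NOT 1 = 0
g6 = AND(g5, D) = AND(0, 1) = 0
g7 = OR(g2, g6) = OR(1, 0) = 1
g8 = AND(g7, g5) = AND(1, 0) = 0
g9 = OR(A, g8) = OR(0, 0) = 0
So g9 = 0 as required.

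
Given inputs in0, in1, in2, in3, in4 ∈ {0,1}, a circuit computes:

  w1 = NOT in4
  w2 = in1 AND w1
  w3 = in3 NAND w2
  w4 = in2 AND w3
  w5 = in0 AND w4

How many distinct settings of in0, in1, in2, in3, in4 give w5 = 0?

w5 = in0 AND w4 must be 0, so at least one of in0, w4 is 0.
Enumerating the 32 input combinations, 25 give w5 = 0 and 7 give w5 = 1.

25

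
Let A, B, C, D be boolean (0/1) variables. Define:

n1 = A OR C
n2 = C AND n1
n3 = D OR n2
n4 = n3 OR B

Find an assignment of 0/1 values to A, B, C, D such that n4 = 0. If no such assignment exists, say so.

A=1, B=0, C=0, D=0

n4 = n3 OR B must be 0, so both n3 = 0 and B = 0.
n3 = D OR n2 must be 0, so both D = 0 and n2 = 0.
n2 = C AND n1 must be 0, so at least one of C, n1 is 0.
Check with A=1, B=0, C=0, D=0:
n1 = A OR C = 1 OR 0 = 1
n2 = C AND n1 = 0 AND 1 = 0
n3 = D OR n2 = 0 OR 0 = 0
n4 = n3 OR B = 0 OR 0 = 0
So n4 = 0 as required.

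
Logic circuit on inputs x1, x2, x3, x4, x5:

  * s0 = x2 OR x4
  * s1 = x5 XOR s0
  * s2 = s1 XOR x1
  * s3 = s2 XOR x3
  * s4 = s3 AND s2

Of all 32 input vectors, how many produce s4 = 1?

s4 = s3 AND s2 must be 1, so both s3 = 1 and s2 = 1.
s3 = s2 XOR x3 must be 1, so s2 and x3 differ.
s2 = s1 XOR x1 must be 1, so s1 and x1 differ.
Enumerating the 32 input combinations, 8 give s4 = 1 and 24 give s4 = 0.

8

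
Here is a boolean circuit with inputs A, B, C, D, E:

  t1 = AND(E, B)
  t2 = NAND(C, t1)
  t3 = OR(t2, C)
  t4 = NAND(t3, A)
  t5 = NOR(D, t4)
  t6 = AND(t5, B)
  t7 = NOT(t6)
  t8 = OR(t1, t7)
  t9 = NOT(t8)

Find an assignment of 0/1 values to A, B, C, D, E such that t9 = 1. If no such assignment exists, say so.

Check with A=1, B=1, C=0, D=0, E=0:
t1 = AND(E, B) = AND(0, 1) = 0
t2 = NAND(C, t1) = NAND(0, 0) = 1
t3 = OR(t2, C) = OR(1, 0) = 1
t4 = NAND(t3, A) = NAND(1, 1) = 0
t5 = NOR(D, t4) = NOR(0, 0) = 1
t6 = AND(t5, B) = AND(1, 1) = 1
t7 = NOT(t6) = NOT 1 = 0
t8 = OR(t1, t7) = OR(0, 0) = 0
t9 = NOT(t8) = NOT 0 = 1
So t9 = 1 as required.

A=1, B=1, C=0, D=0, E=0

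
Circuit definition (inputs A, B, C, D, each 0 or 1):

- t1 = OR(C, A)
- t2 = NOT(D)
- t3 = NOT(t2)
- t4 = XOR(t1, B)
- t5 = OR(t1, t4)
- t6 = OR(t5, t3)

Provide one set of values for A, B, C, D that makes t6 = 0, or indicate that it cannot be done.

A=0, B=0, C=0, D=0

Check with A=0, B=0, C=0, D=0:
t1 = OR(C, A) = OR(0, 0) = 0
t2 = NOT(D) = NOT 0 = 1
t3 = NOT(t2) = NOT 1 = 0
t4 = XOR(t1, B) = XOR(0, 0) = 0
t5 = OR(t1, t4) = OR(0, 0) = 0
t6 = OR(t5, t3) = OR(0, 0) = 0
So t6 = 0 as required.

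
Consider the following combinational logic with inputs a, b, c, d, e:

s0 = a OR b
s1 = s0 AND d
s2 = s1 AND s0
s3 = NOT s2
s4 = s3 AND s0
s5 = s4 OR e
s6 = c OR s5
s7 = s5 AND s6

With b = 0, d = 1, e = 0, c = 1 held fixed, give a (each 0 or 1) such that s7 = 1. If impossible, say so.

no solution exists

With b = 0, d = 1, e = 0, c = 1 fixed, none of the 2 settings of a give s7 = 1.
For example, with a=0:
s0 = a OR b = 0 OR 0 = 0
s1 = s0 AND d = 0 AND 1 = 0
s2 = s1 AND s0 = 0 AND 0 = 0
s3 = NOT s2 = NOT 0 = 1
s4 = s3 AND s0 = 1 AND 0 = 0
s5 = s4 OR e = 0 OR 0 = 0
s6 = c OR s5 = 1 OR 0 = 1
s7 = s5 AND s6 = 0 AND 1 = 0
giving s7 = 0 ≠ 1.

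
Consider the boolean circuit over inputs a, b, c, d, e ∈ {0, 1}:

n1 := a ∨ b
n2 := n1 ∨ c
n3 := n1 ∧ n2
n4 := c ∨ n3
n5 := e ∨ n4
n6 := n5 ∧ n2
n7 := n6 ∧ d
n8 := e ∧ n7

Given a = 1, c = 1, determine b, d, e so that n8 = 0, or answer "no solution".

n8 = e ∧ n7 must be 0, so at least one of e, n7 is 0.
Check with a = 1, c = 1 and b=1, d=0, e=1:
n1 = a ∨ b = 1 ∨ 1 = 1
n2 = n1 ∨ c = 1 ∨ 1 = 1
n3 = n1 ∧ n2 = 1 ∧ 1 = 1
n4 = c ∨ n3 = 1 ∨ 1 = 1
n5 = e ∨ n4 = 1 ∨ 1 = 1
n6 = n5 ∧ n2 = 1 ∧ 1 = 1
n7 = n6 ∧ d = 1 ∧ 0 = 0
n8 = e ∧ n7 = 1 ∧ 0 = 0
So n8 = 0.

b=1, d=0, e=1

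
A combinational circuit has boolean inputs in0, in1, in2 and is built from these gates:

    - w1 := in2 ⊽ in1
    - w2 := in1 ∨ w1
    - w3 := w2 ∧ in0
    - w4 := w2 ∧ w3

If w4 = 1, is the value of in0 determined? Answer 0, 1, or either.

1

w4 = w2 ∧ w3 must be 1, so both w2 = 1 and w3 = 1.
w2 = in1 ∨ w1 must be 1, so at least one of in1, w1 is 1.
Every assignment with w4 = 1 has in0 = 1; there are 3 such assignment(s).
  in0=1, in1=0, in2=0
  in0=1, in1=1, in2=0
  in0=1, in1=1, in2=1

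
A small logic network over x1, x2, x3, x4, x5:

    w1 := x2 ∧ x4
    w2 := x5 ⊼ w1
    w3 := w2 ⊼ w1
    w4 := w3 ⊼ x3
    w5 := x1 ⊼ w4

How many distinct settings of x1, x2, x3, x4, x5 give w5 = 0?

9

w5 = x1 ⊼ w4 must be 0, so both x1 = 1 and w4 = 1.
w4 = w3 ⊼ x3 must be 1, so at least one of w3, x3 is 0.
Enumerating the 32 input combinations, 9 give w5 = 0 and 23 give w5 = 1.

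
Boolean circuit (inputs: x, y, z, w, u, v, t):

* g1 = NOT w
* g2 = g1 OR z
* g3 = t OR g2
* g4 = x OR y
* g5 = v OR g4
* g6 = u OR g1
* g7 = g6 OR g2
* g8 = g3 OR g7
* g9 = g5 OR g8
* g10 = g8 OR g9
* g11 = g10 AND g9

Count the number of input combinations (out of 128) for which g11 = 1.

g11 = g10 AND g9 must be 1, so both g10 = 1 and g9 = 1.
Enumerating the 128 input combinations, 127 give g11 = 1 and 1 give g11 = 0.

127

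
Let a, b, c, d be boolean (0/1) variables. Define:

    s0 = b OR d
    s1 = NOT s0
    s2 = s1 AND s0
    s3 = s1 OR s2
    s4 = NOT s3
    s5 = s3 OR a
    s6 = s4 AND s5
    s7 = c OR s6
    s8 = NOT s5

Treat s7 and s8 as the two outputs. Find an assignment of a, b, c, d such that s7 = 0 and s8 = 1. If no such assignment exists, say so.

a=0, b=1, c=0, d=1

Check with a=0, b=1, c=0, d=1:
s0 = b OR d = 1 OR 1 = 1
s1 = NOT s0 = NOT 1 = 0
s2 = s1 AND s0 = 0 AND 1 = 0
s3 = s1 OR s2 = 0 OR 0 = 0
s4 = NOT s3 = NOT 0 = 1
s5 = s3 OR a = 0 OR 0 = 0
s6 = s4 AND s5 = 1 AND 0 = 0
s7 = c OR s6 = 0 OR 0 = 0
s8 = NOT s5 = NOT 0 = 1
So s7 = 0 and s8 = 1.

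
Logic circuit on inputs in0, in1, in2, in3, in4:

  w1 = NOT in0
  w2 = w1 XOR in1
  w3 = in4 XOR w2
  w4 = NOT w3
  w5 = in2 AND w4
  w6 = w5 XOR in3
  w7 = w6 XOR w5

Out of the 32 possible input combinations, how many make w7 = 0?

16

w7 = w6 XOR w5 must be 0, so w6 and w5 are equal.
Enumerating the 32 input combinations, 16 give w7 = 0 and 16 give w7 = 1.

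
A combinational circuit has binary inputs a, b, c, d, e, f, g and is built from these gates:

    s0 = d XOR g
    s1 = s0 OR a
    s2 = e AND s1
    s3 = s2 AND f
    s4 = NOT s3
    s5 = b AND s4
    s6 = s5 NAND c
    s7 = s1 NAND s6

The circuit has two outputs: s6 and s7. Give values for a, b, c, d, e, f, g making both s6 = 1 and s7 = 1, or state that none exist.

Check with a=0, b=0, c=0, d=0, e=1, f=1, g=0:
s0 = d XOR g = 0 XOR 0 = 0
s1 = s0 OR a = 0 OR 0 = 0
s2 = e AND s1 = 1 AND 0 = 0
s3 = s2 AND f = 0 AND 1 = 0
s4 = NOT s3 = NOT 0 = 1
s5 = b AND s4 = 0 AND 1 = 0
s6 = s5 NAND c = 0 NAND 0 = 1
s7 = s1 NAND s6 = 0 NAND 1 = 1
So s6 = 1 and s7 = 1.

a=0, b=0, c=0, d=0, e=1, f=1, g=0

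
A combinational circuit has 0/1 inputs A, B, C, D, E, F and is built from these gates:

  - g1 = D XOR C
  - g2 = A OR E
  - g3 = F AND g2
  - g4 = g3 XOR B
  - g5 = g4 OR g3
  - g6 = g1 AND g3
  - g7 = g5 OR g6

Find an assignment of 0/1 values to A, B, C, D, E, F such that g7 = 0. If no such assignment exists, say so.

A=0 B=0 C=0 D=0 E=0 F=0

g7 = g5 OR g6 must be 0, so both g5 = 0 and g6 = 0.
Check with A=0 B=0 C=0 D=0 E=0 F=0:
g1 = D XOR C = 0 XOR 0 = 0
g2 = A OR E = 0 OR 0 = 0
g3 = F AND g2 = 0 AND 0 = 0
g4 = g3 XOR B = 0 XOR 0 = 0
g5 = g4 OR g3 = 0 OR 0 = 0
g6 = g1 AND g3 = 0 AND 0 = 0
g7 = g5 OR g6 = 0 OR 0 = 0
So g7 = 0 as required.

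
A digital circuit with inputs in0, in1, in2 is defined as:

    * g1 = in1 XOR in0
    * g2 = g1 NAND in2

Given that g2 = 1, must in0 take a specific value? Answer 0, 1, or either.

Both values of in0 occur among assignments with g2 = 1:
  in0=0: in0=0, in1=0, in2=0
  in0=1: in0=1, in1=0, in2=0

either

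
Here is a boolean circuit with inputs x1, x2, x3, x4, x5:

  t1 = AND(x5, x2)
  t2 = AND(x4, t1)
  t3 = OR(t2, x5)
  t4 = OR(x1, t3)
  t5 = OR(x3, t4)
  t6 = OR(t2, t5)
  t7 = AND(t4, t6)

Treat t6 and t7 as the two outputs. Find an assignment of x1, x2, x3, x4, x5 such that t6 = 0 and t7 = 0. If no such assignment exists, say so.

x1=0 x2=0 x3=0 x4=0 x5=0

Check with x1=0 x2=0 x3=0 x4=0 x5=0:
t1 = AND(x5, x2) = AND(0, 0) = 0
t2 = AND(x4, t1) = AND(0, 0) = 0
t3 = OR(t2, x5) = OR(0, 0) = 0
t4 = OR(x1, t3) = OR(0, 0) = 0
t5 = OR(x3, t4) = OR(0, 0) = 0
t6 = OR(t2, t5) = OR(0, 0) = 0
t7 = AND(t4, t6) = AND(0, 0) = 0
So t6 = 0 and t7 = 0.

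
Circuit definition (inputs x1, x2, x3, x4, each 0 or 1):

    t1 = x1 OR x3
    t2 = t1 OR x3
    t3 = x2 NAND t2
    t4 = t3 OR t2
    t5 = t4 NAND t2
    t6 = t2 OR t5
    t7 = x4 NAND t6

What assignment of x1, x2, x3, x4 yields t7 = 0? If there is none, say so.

x1=0, x2=0, x3=0, x4=1

Check with x1=0, x2=0, x3=0, x4=1:
t1 = x1 OR x3 = 0 OR 0 = 0
t2 = t1 OR x3 = 0 OR 0 = 0
t3 = x2 NAND t2 = 0 NAND 0 = 1
t4 = t3 OR t2 = 1 OR 0 = 1
t5 = t4 NAND t2 = 1 NAND 0 = 1
t6 = t2 OR t5 = 0 OR 1 = 1
t7 = x4 NAND t6 = 1 NAND 1 = 0
So t7 = 0 as required.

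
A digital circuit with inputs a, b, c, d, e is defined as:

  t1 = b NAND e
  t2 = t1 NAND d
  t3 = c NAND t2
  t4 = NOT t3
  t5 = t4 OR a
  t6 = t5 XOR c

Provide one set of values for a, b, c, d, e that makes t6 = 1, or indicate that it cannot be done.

a=1, b=1, c=0, d=1, e=0

t6 = t5 XOR c must be 1, so t5 and c differ.
Check with a=1, b=1, c=0, d=1, e=0:
t1 = b NAND e = 1 NAND 0 = 1
t2 = t1 NAND d = 1 NAND 1 = 0
t3 = c NAND t2 = 0 NAND 0 = 1
t4 = NOT t3 = NOT 1 = 0
t5 = t4 OR a = 0 OR 1 = 1
t6 = t5 XOR c = 1 XOR 0 = 1
So t6 = 1 as required.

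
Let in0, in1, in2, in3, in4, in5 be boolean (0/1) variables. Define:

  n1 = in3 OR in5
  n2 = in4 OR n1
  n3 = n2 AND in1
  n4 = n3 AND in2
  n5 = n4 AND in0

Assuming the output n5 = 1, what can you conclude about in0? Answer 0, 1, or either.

n5 = n4 AND in0 must be 1, so both n4 = 1 and in0 = 1.
n4 = n3 AND in2 must be 1, so both n3 = 1 and in2 = 1.
n3 = n2 AND in1 must be 1, so both n2 = 1 and in1 = 1.
Every assignment with n5 = 1 has in0 = 1; there are 7 such assignment(s).

1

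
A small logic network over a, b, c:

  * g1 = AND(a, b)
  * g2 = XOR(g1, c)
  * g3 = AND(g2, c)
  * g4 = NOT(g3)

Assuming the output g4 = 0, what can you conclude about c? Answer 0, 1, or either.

1

g4 = NOT(g3) must be 0, so g3 = 1.
g3 = AND(g2, c) must be 1, so both g2 = 1 and c = 1.
g2 = XOR(g1, c) must be 1, so g1 and c differ.
Every assignment with g4 = 0 has c = 1; there are 3 such assignment(s).
  a=0, b=0, c=1
  a=0, b=1, c=1
  a=1, b=0, c=1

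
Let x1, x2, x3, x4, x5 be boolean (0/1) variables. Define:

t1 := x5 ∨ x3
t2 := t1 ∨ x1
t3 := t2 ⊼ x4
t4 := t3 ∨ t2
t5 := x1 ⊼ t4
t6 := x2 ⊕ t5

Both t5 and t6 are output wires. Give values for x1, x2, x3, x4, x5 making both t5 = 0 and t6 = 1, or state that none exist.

x1=1, x2=1, x3=1, x4=0, x5=0

Check with x1=1, x2=1, x3=1, x4=0, x5=0:
t1 = x5 ∨ x3 = 0 ∨ 1 = 1
t2 = t1 ∨ x1 = 1 ∨ 1 = 1
t3 = t2 ⊼ x4 = 1 ⊼ 0 = 1
t4 = t3 ∨ t2 = 1 ∨ 1 = 1
t5 = x1 ⊼ t4 = 1 ⊼ 1 = 0
t6 = x2 ⊕ t5 = 1 ⊕ 0 = 1
So t5 = 0 and t6 = 1.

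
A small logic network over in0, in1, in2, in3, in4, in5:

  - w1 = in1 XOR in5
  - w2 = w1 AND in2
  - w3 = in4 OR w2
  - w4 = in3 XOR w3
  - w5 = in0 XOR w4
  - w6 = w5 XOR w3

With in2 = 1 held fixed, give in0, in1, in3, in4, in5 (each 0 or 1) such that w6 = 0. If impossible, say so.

in0=1, in1=0, in3=1, in4=1, in5=0

Check with in2 = 1 and in0=1, in1=0, in3=1, in4=1, in5=0:
w1 = in1 XOR in5 = 0 XOR 0 = 0
w2 = w1 AND in2 = 0 AND 1 = 0
w3 = in4 OR w2 = 1 OR 0 = 1
w4 = in3 XOR w3 = 1 XOR 1 = 0
w5 = in0 XOR w4 = 1 XOR 0 = 1
w6 = w5 XOR w3 = 1 XOR 1 = 0
So w6 = 0.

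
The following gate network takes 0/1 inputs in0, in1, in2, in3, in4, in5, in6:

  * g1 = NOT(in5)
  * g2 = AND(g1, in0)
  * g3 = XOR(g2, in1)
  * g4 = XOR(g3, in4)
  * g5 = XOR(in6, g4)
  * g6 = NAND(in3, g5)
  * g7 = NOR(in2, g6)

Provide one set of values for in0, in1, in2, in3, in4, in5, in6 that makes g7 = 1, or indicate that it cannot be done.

g7 = NOR(in2, g6) must be 1, so both in2 = 0 and g6 = 0.
Check with in0=1, in1=1, in2=0, in3=1, in4=0, in5=1, in6=0:
g1 = NOT(in5) = NOT 1 = 0
g2 = AND(g1, in0) = AND(0, 1) = 0
g3 = XOR(g2, in1) = XOR(0, 1) = 1
g4 = XOR(g3, in4) = XOR(1, 0) = 1
g5 = XOR(in6, g4) = XOR(0, 1) = 1
g6 = NAND(in3, g5) = NAND(1, 1) = 0
g7 = NOR(in2, g6) = NOR(0, 0) = 1
So g7 = 1 as required.

in0=1, in1=1, in2=0, in3=1, in4=0, in5=1, in6=0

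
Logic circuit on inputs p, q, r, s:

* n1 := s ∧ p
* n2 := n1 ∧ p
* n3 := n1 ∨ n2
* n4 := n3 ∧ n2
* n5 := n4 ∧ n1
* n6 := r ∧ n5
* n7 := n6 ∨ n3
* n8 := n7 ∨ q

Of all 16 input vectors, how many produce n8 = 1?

n8 = n7 ∨ q must be 1, so at least one of n7, q is 1.
Enumerating the 16 input combinations, 10 give n8 = 1 and 6 give n8 = 0.

10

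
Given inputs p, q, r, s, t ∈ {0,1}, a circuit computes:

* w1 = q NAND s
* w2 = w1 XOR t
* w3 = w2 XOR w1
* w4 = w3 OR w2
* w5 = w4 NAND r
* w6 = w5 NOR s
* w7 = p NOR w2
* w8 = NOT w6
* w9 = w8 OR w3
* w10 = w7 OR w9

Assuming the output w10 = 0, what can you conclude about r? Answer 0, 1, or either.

1

w10 = w7 OR w9 must be 0, so both w7 = 0 and w9 = 0.
Every assignment with w10 = 0 has r = 1; there are 4 such assignment(s).
  p=0, q=0, r=1, s=0, t=0
  p=0, q=1, r=1, s=0, t=0
  p=1, q=0, r=1, s=0, t=0
  p=1, q=1, r=1, s=0, t=0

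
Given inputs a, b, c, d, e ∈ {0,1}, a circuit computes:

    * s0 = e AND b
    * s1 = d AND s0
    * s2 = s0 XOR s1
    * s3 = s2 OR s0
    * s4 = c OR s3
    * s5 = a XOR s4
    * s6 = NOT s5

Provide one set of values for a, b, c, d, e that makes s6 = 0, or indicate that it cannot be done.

a=0, b=1, c=1, d=1, e=1

s6 = NOT s5 must be 0, so s5 = 1.
s5 = a XOR s4 must be 1, so a and s4 differ.
Check with a=0, b=1, c=1, d=1, e=1:
s0 = e AND b = 1 AND 1 = 1
s1 = d AND s0 = 1 AND 1 = 1
s2 = s0 XOR s1 = 1 XOR 1 = 0
s3 = s2 OR s0 = 0 OR 1 = 1
s4 = c OR s3 = 1 OR 1 = 1
s5 = a XOR s4 = 0 XOR 1 = 1
s6 = NOT s5 = NOT 1 = 0
So s6 = 0 as required.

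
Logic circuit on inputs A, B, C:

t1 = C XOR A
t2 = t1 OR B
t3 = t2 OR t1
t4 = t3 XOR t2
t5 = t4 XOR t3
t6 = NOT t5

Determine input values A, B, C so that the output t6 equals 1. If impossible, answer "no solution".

A=1 B=0 C=1

Check with A=1 B=0 C=1:
t1 = C XOR A = 1 XOR 1 = 0
t2 = t1 OR B = 0 OR 0 = 0
t3 = t2 OR t1 = 0 OR 0 = 0
t4 = t3 XOR t2 = 0 XOR 0 = 0
t5 = t4 XOR t3 = 0 XOR 0 = 0
t6 = NOT t5 = NOT 0 = 1
So t6 = 1 as required.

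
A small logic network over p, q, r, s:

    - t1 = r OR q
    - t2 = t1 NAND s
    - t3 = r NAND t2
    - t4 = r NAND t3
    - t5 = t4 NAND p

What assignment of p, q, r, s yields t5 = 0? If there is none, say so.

Check with p=1, q=1, r=1, s=0:
t1 = r OR q = 1 OR 1 = 1
t2 = t1 NAND s = 1 NAND 0 = 1
t3 = r NAND t2 = 1 NAND 1 = 0
t4 = r NAND t3 = 1 NAND 0 = 1
t5 = t4 NAND p = 1 NAND 1 = 0
So t5 = 0 as required.

p=1, q=1, r=1, s=0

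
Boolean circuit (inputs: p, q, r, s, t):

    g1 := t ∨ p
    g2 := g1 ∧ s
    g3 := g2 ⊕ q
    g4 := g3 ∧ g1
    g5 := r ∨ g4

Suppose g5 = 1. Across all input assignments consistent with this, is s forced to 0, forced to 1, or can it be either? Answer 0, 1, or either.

either

Both values of s occur among assignments with g5 = 1:
  s=0: p=0, q=0, r=1, s=0, t=0
  s=1: p=0, q=0, r=0, s=1, t=1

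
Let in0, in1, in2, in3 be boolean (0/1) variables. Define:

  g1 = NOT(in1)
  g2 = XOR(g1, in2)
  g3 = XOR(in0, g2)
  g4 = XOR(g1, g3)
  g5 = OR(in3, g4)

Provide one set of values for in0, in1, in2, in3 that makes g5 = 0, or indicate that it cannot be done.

in0=1, in1=1, in2=1, in3=0

g5 = OR(in3, g4) must be 0, so both in3 = 0 and g4 = 0.
Check with in0=1, in1=1, in2=1, in3=0:
g1 = NOT(in1) = NOT 1 = 0
g2 = XOR(g1, in2) = XOR(0, 1) = 1
g3 = XOR(in0, g2) = XOR(1, 1) = 0
g4 = XOR(g1, g3) = XOR(0, 0) = 0
g5 = OR(in3, g4) = OR(0, 0) = 0
So g5 = 0 as required.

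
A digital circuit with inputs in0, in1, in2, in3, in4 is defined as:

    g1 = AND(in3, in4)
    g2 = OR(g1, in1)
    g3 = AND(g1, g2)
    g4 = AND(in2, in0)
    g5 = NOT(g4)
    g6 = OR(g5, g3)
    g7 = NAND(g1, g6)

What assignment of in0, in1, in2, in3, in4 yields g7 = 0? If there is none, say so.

in0=1, in1=0, in2=1, in3=1, in4=1

Check with in0=1, in1=0, in2=1, in3=1, in4=1:
g1 = AND(in3, in4) = AND(1, 1) = 1
g2 = OR(g1, in1) = OR(1, 0) = 1
g3 = AND(g1, g2) = AND(1, 1) = 1
g4 = AND(in2, in0) = AND(1, 1) = 1
g5 = NOT(g4) = NOT 1 = 0
g6 = OR(g5, g3) = OR(0, 1) = 1
g7 = NAND(g1, g6) = NAND(1, 1) = 0
So g7 = 0 as required.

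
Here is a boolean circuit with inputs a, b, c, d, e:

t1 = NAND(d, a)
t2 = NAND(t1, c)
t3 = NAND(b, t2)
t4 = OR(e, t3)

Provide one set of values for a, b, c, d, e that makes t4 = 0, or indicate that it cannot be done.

a=0 b=1 c=0 d=1 e=0

Check with a=0 b=1 c=0 d=1 e=0:
t1 = NAND(d, a) = NAND(1, 0) = 1
t2 = NAND(t1, c) = NAND(1, 0) = 1
t3 = NAND(b, t2) = NAND(1, 1) = 0
t4 = OR(e, t3) = OR(0, 0) = 0
So t4 = 0 as required.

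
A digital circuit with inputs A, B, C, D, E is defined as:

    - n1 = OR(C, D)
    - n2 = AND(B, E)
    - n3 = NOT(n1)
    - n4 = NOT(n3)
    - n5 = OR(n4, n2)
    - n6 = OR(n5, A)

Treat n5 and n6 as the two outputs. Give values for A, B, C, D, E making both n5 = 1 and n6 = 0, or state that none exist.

no solution exists

Across all 32 input combinations, none give both n5 = 1 and n6 = 0.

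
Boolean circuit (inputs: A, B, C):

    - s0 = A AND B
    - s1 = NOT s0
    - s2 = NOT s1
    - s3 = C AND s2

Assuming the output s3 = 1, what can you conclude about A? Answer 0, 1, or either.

s3 = C AND s2 must be 1, so both C = 1 and s2 = 1.
s2 = NOT s1 must be 1, so s1 = 0.
s1 = NOT s0 must be 0, so s0 = 1.
Every assignment with s3 = 1 has A = 1; there are 1 such assignment(s).
  A=1, B=1, C=1

1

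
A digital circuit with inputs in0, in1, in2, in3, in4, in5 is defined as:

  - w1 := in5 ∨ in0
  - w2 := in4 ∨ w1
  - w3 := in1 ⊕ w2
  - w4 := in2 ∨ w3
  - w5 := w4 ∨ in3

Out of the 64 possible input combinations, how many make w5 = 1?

56

w5 = w4 ∨ in3 must be 1, so at least one of w4, in3 is 1.
Enumerating the 64 input combinations, 56 give w5 = 1 and 8 give w5 = 0.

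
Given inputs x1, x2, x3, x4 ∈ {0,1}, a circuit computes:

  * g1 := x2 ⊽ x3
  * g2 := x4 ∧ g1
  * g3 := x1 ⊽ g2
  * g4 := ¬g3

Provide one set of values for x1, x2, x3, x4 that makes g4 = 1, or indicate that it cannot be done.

x1=1 x2=0 x3=0 x4=0

Check with x1=1 x2=0 x3=0 x4=0:
g1 = x2 ⊽ x3 = 0 ⊽ 0 = 1
g2 = x4 ∧ g1 = 0 ∧ 1 = 0
g3 = x1 ⊽ g2 = 1 ⊽ 0 = 0
g4 = ¬g3 = ¬0 = 1
So g4 = 1 as required.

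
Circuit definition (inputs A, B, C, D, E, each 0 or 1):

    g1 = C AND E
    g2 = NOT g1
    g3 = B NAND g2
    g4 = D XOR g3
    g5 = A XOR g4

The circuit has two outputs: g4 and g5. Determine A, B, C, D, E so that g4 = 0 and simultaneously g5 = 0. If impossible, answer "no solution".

A=0 B=1 C=0 D=0 E=0

Check with A=0 B=1 C=0 D=0 E=0:
g1 = C AND E = 0 AND 0 = 0
g2 = NOT g1 = NOT 0 = 1
g3 = B NAND g2 = 1 NAND 1 = 0
g4 = D XOR g3 = 0 XOR 0 = 0
g5 = A XOR g4 = 0 XOR 0 = 0
So g4 = 0 and g5 = 0.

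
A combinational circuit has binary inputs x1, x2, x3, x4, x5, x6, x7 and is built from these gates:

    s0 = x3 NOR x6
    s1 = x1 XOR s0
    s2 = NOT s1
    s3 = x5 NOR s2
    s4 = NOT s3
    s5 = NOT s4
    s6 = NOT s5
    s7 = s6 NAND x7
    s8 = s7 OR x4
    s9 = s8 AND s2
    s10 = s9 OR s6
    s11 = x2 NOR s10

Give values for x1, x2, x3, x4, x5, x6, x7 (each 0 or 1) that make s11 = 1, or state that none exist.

s11 = x2 NOR s10 must be 1, so both x2 = 0 and s10 = 0.
s10 = s9 OR s6 must be 0, so both s9 = 0 and s6 = 0.
Check with x1=1 x2=0 x3=1 x4=1 x5=0 x6=0 x7=0:
s0 = x3 NOR x6 = 1 NOR 0 = 0
s1 = x1 XOR s0 = 1 XOR 0 = 1
s2 = NOT s1 = NOT 1 = 0
s3 = x5 NOR s2 = 0 NOR 0 = 1
s4 = NOT s3 = NOT 1 = 0
s5 = NOT s4 = NOT 0 = 1
s6 = NOT s5 = NOT 1 = 0
s7 = s6 NAND x7 = 0 NAND 0 = 1
s8 = s7 OR x4 = 1 OR 1 = 1
s9 = s8 AND s2 = 1 AND 0 = 0
s10 = s9 OR s6 = 0 OR 0 = 0
s11 = x2 NOR s10 = 0 NOR 0 = 1
So s11 = 1 as required.

x1=1 x2=0 x3=1 x4=1 x5=0 x6=0 x7=0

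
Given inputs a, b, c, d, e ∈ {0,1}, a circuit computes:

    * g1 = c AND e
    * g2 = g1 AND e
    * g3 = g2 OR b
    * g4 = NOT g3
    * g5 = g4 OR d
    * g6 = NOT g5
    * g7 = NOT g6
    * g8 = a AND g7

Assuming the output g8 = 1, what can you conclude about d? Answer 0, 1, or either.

Both values of d occur among assignments with g8 = 1:
  d=0: a=1, b=0, c=0, d=0, e=0
  d=1: a=1, b=0, c=0, d=1, e=0

either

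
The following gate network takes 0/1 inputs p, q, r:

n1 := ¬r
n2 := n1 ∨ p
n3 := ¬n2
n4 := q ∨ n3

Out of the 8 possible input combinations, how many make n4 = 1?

5

n4 = q ∨ n3 must be 1, so at least one of q, n3 is 1.
Satisfying assignments:
  p=0, q=0, r=1
  p=0, q=1, r=0
  p=0, q=1, r=1
  p=1, q=1, r=0
  p=1, q=1, r=1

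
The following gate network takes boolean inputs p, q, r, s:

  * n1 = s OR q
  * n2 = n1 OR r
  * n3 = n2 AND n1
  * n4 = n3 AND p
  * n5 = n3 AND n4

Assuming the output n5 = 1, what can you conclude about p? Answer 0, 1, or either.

1

n5 = n3 AND n4 must be 1, so both n3 = 1 and n4 = 1.
n3 = n2 AND n1 must be 1, so both n2 = 1 and n1 = 1.
Every assignment with n5 = 1 has p = 1; there are 6 such assignment(s).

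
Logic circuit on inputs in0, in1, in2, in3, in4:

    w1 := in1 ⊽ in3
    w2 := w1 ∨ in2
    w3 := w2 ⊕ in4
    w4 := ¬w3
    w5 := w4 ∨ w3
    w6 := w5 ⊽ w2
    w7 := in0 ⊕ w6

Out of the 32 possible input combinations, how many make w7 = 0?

w7 = in0 ⊕ w6 must be 0, so in0 and w6 are equal.
Enumerating the 32 input combinations, 16 give w7 = 0 and 16 give w7 = 1.

16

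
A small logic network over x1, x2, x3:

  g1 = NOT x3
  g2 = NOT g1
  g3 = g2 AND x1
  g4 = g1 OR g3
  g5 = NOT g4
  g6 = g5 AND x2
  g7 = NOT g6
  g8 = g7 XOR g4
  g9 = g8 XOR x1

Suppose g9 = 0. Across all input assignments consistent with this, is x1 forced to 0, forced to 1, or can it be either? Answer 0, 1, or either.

g9 = g8 XOR x1 must be 0, so g8 and x1 are equal.
Every assignment with g9 = 0 has x1 = 0; there are 3 such assignment(s).
  x1=0, x2=0, x3=0
  x1=0, x2=1, x3=0
  x1=0, x2=1, x3=1

0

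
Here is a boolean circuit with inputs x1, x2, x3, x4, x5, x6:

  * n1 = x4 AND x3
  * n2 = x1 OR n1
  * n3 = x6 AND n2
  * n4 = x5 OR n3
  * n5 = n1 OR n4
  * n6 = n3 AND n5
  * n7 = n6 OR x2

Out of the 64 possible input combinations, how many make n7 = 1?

42

n7 = n6 OR x2 must be 1, so at least one of n6, x2 is 1.
Enumerating the 64 input combinations, 42 give n7 = 1 and 22 give n7 = 0.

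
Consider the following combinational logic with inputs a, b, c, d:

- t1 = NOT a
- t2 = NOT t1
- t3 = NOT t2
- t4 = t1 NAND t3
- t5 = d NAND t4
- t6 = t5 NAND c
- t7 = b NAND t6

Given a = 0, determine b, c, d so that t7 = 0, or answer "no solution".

t7 = b NAND t6 must be 0, so both b = 1 and t6 = 1.
t6 = t5 NAND c must be 1, so at least one of t5, c is 0.
Check with a = 0 and b=1, c=0, d=1:
t1 = NOT a = NOT 0 = 1
t2 = NOT t1 = NOT 1 = 0
t3 = NOT t2 = NOT 0 = 1
t4 = t1 NAND t3 = 1 NAND 1 = 0
t5 = d NAND t4 = 1 NAND 0 = 1
t6 = t5 NAND c = 1 NAND 0 = 1
t7 = b NAND t6 = 1 NAND 1 = 0
So t7 = 0.

b=1, c=0, d=1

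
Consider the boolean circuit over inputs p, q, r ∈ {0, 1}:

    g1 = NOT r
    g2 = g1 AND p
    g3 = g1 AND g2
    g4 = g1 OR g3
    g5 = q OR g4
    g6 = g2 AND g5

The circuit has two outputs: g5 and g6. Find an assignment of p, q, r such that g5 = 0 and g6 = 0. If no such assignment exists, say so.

Check with p=1, q=0, r=1:
g1 = NOT r = NOT 1 = 0
g2 = g1 AND p = 0 AND 1 = 0
g3 = g1 AND g2 = 0 AND 0 = 0
g4 = g1 OR g3 = 0 OR 0 = 0
g5 = q OR g4 = 0 OR 0 = 0
g6 = g2 AND g5 = 0 AND 0 = 0
So g5 = 0 and g6 = 0.

p=1, q=0, r=1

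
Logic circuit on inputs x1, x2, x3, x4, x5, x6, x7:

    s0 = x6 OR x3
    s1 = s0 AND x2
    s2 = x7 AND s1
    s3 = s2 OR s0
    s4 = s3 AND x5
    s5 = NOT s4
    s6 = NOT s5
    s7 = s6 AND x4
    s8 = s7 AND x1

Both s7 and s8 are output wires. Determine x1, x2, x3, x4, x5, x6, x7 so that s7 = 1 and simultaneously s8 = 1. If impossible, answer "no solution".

x1=1, x2=1, x3=1, x4=1, x5=1, x6=0, x7=1

Check with x1=1, x2=1, x3=1, x4=1, x5=1, x6=0, x7=1:
s0 = x6 OR x3 = 0 OR 1 = 1
s1 = s0 AND x2 = 1 AND 1 = 1
s2 = x7 AND s1 = 1 AND 1 = 1
s3 = s2 OR s0 = 1 OR 1 = 1
s4 = s3 AND x5 = 1 AND 1 = 1
s5 = NOT s4 = NOT 1 = 0
s6 = NOT s5 = NOT 0 = 1
s7 = s6 AND x4 = 1 AND 1 = 1
s8 = s7 AND x1 = 1 AND 1 = 1
So s7 = 1 and s8 = 1.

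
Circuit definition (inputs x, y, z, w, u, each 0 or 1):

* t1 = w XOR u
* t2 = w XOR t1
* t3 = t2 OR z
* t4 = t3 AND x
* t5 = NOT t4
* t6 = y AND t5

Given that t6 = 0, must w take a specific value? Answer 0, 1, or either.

Both values of w occur among assignments with t6 = 0:
  w=0: x=0, y=0, z=0, w=0, u=0
  w=1: x=0, y=0, z=0, w=1, u=0

either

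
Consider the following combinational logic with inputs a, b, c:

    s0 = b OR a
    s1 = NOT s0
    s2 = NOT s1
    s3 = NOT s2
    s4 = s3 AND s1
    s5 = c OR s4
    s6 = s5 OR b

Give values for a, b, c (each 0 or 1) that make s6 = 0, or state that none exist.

s6 = s5 OR b must be 0, so both s5 = 0 and b = 0.
s5 = c OR s4 must be 0, so both c = 0 and s4 = 0.
Check with a=1 b=0 c=0:
s0 = b OR a = 0 OR 1 = 1
s1 = NOT s0 = NOT 1 = 0
s2 = NOT s1 = NOT 0 = 1
s3 = NOT s2 = NOT 1 = 0
s4 = s3 AND s1 = 0 AND 0 = 0
s5 = c OR s4 = 0 OR 0 = 0
s6 = s5 OR b = 0 OR 0 = 0
So s6 = 0 as required.

a=1 b=0 c=0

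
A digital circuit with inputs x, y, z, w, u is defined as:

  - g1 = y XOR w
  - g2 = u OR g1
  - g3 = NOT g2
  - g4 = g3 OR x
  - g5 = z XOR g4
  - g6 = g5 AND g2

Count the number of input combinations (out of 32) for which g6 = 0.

g6 = g5 AND g2 must be 0, so at least one of g5, g2 is 0.
Enumerating the 32 input combinations, 20 give g6 = 0 and 12 give g6 = 1.

20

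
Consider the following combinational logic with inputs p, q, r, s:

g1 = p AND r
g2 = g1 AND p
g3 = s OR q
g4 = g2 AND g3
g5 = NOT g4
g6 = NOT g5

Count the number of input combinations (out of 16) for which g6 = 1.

g6 = NOT g5 must be 1, so g5 = 0.
g5 = NOT g4 must be 0, so g4 = 1.
Enumerating the 16 input combinations, 3 give g6 = 1 and 13 give g6 = 0.

3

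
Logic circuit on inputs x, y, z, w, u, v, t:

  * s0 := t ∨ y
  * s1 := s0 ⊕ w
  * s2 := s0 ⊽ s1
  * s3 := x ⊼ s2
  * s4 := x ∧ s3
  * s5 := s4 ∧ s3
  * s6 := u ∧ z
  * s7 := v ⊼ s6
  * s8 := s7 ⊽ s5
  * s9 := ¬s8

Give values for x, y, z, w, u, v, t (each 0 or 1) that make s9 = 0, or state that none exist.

s9 = ¬s8 must be 0, so s8 = 1.
s8 = s7 ⊽ s5 must be 1, so both s7 = 0 and s5 = 0.
s7 = v ⊼ s6 must be 0, so both v = 1 and s6 = 1.
Check with x=0, y=0, z=1, w=1, u=1, v=1, t=1:
s0 = t ∨ y = 1 ∨ 0 = 1
s1 = s0 ⊕ w = 1 ⊕ 1 = 0
s2 = s0 ⊽ s1 = 1 ⊽ 0 = 0
s3 = x ⊼ s2 = 0 ⊼ 0 = 1
s4 = x ∧ s3 = 0 ∧ 1 = 0
s5 = s4 ∧ s3 = 0 ∧ 1 = 0
s6 = u ∧ z = 1 ∧ 1 = 1
s7 = v ⊼ s6 = 1 ⊼ 1 = 0
s8 = s7 ⊽ s5 = 0 ⊽ 0 = 1
s9 = ¬s8 = ¬1 = 0
So s9 = 0 as required.

x=0, y=0, z=1, w=1, u=1, v=1, t=1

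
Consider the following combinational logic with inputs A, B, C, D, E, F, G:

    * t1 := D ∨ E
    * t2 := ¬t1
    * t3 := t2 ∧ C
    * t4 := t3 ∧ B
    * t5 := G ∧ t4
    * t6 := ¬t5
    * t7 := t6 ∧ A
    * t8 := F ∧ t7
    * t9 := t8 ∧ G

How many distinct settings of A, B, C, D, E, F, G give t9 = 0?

113

t9 = t8 ∧ G must be 0, so at least one of t8, G is 0.
Enumerating the 128 input combinations, 113 give t9 = 0 and 15 give t9 = 1.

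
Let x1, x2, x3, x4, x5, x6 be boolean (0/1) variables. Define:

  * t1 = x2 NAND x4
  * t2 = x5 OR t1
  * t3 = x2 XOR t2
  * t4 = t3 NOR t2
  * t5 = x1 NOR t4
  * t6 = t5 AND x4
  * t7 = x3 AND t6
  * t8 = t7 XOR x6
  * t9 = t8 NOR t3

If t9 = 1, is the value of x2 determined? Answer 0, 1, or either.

1

t9 = t8 NOR t3 must be 1, so both t8 = 0 and t3 = 0.
Every assignment with t9 = 1 has x2 = 1; there are 12 such assignment(s).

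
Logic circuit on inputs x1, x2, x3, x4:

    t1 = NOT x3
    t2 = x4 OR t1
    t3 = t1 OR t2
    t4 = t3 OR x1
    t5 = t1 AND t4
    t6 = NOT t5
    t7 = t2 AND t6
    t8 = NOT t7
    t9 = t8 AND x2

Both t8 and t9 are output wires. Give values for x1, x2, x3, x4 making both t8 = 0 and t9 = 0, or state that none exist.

Check with x1=1 x2=0 x3=1 x4=1:
t1 = NOT x3 = NOT 1 = 0
t2 = x4 OR t1 = 1 OR 0 = 1
t3 = t1 OR t2 = 0 OR 1 = 1
t4 = t3 OR x1 = 1 OR 1 = 1
t5 = t1 AND t4 = 0 AND 1 = 0
t6 = NOT t5 = NOT 0 = 1
t7 = t2 AND t6 = 1 AND 1 = 1
t8 = NOT t7 = NOT 1 = 0
t9 = t8 AND x2 = 0 AND 0 = 0
So t8 = 0 and t9 = 0.

x1=1 x2=0 x3=1 x4=1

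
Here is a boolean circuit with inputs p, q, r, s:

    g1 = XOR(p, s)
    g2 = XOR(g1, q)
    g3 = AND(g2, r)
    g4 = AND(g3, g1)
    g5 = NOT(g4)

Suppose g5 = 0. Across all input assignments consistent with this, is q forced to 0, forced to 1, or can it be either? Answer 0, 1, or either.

0

g5 = NOT(g4) must be 0, so g4 = 1.
g4 = AND(g3, g1) must be 1, so both g3 = 1 and g1 = 1.
Every assignment with g5 = 0 has q = 0; there are 2 such assignment(s).
  p=0, q=0, r=1, s=1
  p=1, q=0, r=1, s=0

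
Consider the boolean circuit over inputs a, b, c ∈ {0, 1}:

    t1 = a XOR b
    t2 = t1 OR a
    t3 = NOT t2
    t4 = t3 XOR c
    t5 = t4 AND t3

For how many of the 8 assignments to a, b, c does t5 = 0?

t5 = t4 AND t3 must be 0, so at least one of t4, t3 is 0.
Enumerating the 8 input combinations, 7 give t5 = 0 and 1 give t5 = 1.

7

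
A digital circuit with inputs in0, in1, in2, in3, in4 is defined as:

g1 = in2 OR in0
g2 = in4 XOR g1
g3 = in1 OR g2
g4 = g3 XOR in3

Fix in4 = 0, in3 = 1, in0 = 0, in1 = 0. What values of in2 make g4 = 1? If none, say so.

in2=0

g4 = g3 XOR in3 must be 1, so g3 and in3 differ.
Check with in4 = 0, in3 = 1, in0 = 0, in1 = 0 and in2=0:
g1 = in2 OR in0 = 0 OR 0 = 0
g2 = in4 XOR g1 = 0 XOR 0 = 0
g3 = in1 OR g2 = 0 OR 0 = 0
g4 = g3 XOR in3 = 0 XOR 1 = 1
So g4 = 1.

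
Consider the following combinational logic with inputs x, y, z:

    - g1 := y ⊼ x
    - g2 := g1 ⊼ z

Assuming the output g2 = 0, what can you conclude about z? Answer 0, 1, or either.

1

g2 = g1 ⊼ z must be 0, so both g1 = 1 and z = 1.
g1 = y ⊼ x must be 1, so at least one of y, x is 0.
Every assignment with g2 = 0 has z = 1; there are 3 such assignment(s).
  x=0, y=0, z=1
  x=0, y=1, z=1
  x=1, y=0, z=1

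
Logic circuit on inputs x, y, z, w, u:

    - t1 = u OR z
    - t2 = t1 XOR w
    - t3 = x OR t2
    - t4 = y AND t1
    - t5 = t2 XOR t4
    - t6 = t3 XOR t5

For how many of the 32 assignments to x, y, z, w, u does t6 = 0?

t6 = t3 XOR t5 must be 0, so t3 and t5 are equal.
Enumerating the 32 input combinations, 18 give t6 = 0 and 14 give t6 = 1.

18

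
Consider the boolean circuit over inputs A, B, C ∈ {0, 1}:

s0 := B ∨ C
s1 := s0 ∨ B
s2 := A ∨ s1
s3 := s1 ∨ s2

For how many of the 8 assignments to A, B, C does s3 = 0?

s3 = s1 ∨ s2 must be 0, so both s1 = 0 and s2 = 0.
s1 = s0 ∨ B must be 0, so both s0 = 0 and B = 0.
Enumerating the 8 input combinations, 1 give s3 = 0 and 7 give s3 = 1.

1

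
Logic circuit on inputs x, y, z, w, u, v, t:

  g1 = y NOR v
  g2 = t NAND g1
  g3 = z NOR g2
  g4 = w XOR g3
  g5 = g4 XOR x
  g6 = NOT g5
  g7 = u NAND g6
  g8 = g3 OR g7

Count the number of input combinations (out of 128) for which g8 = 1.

g8 = g3 OR g7 must be 1, so at least one of g3, g7 is 1.
Enumerating the 128 input combinations, 98 give g8 = 1 and 30 give g8 = 0.

98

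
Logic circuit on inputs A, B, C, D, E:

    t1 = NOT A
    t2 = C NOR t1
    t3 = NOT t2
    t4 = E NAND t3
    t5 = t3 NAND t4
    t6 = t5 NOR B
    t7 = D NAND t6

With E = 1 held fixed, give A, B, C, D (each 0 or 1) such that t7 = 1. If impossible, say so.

Check with E = 1 and A=1, B=1, C=0, D=1:
t1 = NOT A = NOT 1 = 0
t2 = C NOR t1 = 0 NOR 0 = 1
t3 = NOT t2 = NOT 1 = 0
t4 = E NAND t3 = 1 NAND 0 = 1
t5 = t3 NAND t4 = 0 NAND 1 = 1
t6 = t5 NOR B = 1 NOR 1 = 0
t7 = D NAND t6 = 1 NAND 0 = 1
So t7 = 1.

A=1 B=1 C=0 D=1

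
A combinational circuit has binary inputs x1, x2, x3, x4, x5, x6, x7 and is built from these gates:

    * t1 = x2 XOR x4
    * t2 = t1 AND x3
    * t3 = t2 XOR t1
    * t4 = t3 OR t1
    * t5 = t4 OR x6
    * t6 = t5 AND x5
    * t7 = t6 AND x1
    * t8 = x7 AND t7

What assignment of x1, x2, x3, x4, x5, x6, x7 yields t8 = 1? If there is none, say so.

x1=1 x2=1 x3=1 x4=0 x5=1 x6=1 x7=1

t8 = x7 AND t7 must be 1, so both x7 = 1 and t7 = 1.
t7 = t6 AND x1 must be 1, so both t6 = 1 and x1 = 1.
t6 = t5 AND x5 must be 1, so both t5 = 1 and x5 = 1.
Check with x1=1 x2=1 x3=1 x4=0 x5=1 x6=1 x7=1:
t1 = x2 XOR x4 = 1 XOR 0 = 1
t2 = t1 AND x3 = 1 AND 1 = 1
t3 = t2 XOR t1 = 1 XOR 1 = 0
t4 = t3 OR t1 = 0 OR 1 = 1
t5 = t4 OR x6 = 1 OR 1 = 1
t6 = t5 AND x5 = 1 AND 1 = 1
t7 = t6 AND x1 = 1 AND 1 = 1
t8 = x7 AND t7 = 1 AND 1 = 1
So t8 = 1 as required.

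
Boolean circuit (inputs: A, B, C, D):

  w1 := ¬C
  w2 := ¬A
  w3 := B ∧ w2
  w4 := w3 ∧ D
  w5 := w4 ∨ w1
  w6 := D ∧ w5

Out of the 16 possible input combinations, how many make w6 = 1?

w6 = D ∧ w5 must be 1, so both D = 1 and w5 = 1.
Enumerating the 16 input combinations, 5 give w6 = 1 and 11 give w6 = 0.

5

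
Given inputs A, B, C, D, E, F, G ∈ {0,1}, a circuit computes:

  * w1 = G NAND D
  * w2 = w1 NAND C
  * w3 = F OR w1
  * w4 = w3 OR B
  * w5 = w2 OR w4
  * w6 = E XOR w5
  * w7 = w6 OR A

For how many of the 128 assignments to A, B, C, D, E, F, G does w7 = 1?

96

w7 = w6 OR A must be 1, so at least one of w6, A is 1.
Enumerating the 128 input combinations, 96 give w7 = 1 and 32 give w7 = 0.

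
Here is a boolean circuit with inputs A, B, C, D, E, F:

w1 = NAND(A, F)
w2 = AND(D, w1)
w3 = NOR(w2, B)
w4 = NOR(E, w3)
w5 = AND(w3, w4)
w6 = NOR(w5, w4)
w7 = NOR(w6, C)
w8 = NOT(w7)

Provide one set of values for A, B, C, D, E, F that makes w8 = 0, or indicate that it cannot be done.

A=0 B=0 C=0 D=1 E=0 F=1

Check with A=0 B=0 C=0 D=1 E=0 F=1:
w1 = NAND(A, F) = NAND(0, 1) = 1
w2 = AND(D, w1) = AND(1, 1) = 1
w3 = NOR(w2, B) = NOR(1, 0) = 0
w4 = NOR(E, w3) = NOR(0, 0) = 1
w5 = AND(w3, w4) = AND(0, 1) = 0
w6 = NOR(w5, w4) = NOR(0, 1) = 0
w7 = NOR(w6, C) = NOR(0, 0) = 1
w8 = NOT(w7) = NOT 1 = 0
So w8 = 0 as required.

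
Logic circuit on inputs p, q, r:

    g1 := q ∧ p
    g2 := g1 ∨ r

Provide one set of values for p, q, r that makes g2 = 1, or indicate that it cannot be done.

g2 = g1 ∨ r must be 1, so at least one of g1, r is 1.
Check with p=1, q=0, r=1:
g1 = q ∧ p = 0 ∧ 1 = 0
g2 = g1 ∨ r = 0 ∨ 1 = 1
So g2 = 1 as required.

p=1, q=0, r=1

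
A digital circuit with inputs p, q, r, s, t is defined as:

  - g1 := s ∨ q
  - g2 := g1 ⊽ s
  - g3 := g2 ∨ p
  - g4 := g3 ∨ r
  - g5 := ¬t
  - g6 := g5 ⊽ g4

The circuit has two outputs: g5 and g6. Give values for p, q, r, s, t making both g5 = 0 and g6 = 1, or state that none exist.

Check with p=0 q=0 r=0 s=1 t=1:
g1 = s ∨ q = 1 ∨ 0 = 1
g2 = g1 ⊽ s = 1 ⊽ 1 = 0
g3 = g2 ∨ p = 0 ∨ 0 = 0
g4 = g3 ∨ r = 0 ∨ 0 = 0
g5 = ¬t = ¬1 = 0
g6 = g5 ⊽ g4 = 0 ⊽ 0 = 1
So g5 = 0 and g6 = 1.

p=0 q=0 r=0 s=1 t=1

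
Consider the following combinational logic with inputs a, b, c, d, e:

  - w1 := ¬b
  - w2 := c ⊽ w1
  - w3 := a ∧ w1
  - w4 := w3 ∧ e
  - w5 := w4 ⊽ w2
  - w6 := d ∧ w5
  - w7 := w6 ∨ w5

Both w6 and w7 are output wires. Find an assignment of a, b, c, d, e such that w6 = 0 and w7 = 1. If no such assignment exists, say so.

Check with a=1, b=0, c=0, d=0, e=0:
w1 = ¬b = ¬0 = 1
w2 = c ⊽ w1 = 0 ⊽ 1 = 0
w3 = a ∧ w1 = 1 ∧ 1 = 1
w4 = w3 ∧ e = 1 ∧ 0 = 0
w5 = w4 ⊽ w2 = 0 ⊽ 0 = 1
w6 = d ∧ w5 = 0 ∧ 1 = 0
w7 = w6 ∨ w5 = 0 ∨ 1 = 1
So w6 = 0 and w7 = 1.

a=1, b=0, c=0, d=0, e=0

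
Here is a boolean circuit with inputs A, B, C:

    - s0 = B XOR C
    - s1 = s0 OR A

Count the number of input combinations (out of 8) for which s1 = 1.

s1 = s0 OR A must be 1, so at least one of s0, A is 1.
Satisfying assignments:
  A=0, B=0, C=1
  A=0, B=1, C=0
  A=1, B=0, C=0
  A=1, B=0, C=1
  A=1, B=1, C=0
  A=1, B=1, C=1

6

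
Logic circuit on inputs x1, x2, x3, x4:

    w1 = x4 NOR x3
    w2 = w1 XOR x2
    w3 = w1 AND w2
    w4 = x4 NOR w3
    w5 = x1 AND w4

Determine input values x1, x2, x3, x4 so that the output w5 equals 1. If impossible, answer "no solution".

Check with x1=1 x2=1 x3=1 x4=0:
w1 = x4 NOR x3 = 0 NOR 1 = 0
w2 = w1 XOR x2 = 0 XOR 1 = 1
w3 = w1 AND w2 = 0 AND 1 = 0
w4 = x4 NOR w3 = 0 NOR 0 = 1
w5 = x1 AND w4 = 1 AND 1 = 1
So w5 = 1 as required.

x1=1 x2=1 x3=1 x4=0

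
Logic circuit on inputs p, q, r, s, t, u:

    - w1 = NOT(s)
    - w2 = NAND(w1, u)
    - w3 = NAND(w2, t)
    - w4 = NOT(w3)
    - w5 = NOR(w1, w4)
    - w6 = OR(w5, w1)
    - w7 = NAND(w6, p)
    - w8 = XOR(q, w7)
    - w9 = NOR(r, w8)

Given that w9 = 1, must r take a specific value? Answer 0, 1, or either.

w9 = NOR(r, w8) must be 1, so both r = 0 and w8 = 0.
w8 = XOR(q, w7) must be 0, so q and w7 are equal.
Every assignment with w9 = 1 has r = 0; there are 16 such assignment(s).

0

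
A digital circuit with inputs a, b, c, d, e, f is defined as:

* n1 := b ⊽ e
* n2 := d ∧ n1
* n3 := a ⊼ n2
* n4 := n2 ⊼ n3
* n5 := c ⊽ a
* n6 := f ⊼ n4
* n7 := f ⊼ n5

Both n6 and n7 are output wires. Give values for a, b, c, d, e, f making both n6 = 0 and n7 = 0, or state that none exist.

Check with a=0 b=0 c=0 d=1 e=1 f=1:
n1 = b ⊽ e = 0 ⊽ 1 = 0
n2 = d ∧ n1 = 1 ∧ 0 = 0
n3 = a ⊼ n2 = 0 ⊼ 0 = 1
n4 = n2 ⊼ n3 = 0 ⊼ 1 = 1
n5 = c ⊽ a = 0 ⊽ 0 = 1
n6 = f ⊼ n4 = 1 ⊼ 1 = 0
n7 = f ⊼ n5 = 1 ⊼ 1 = 0
So n6 = 0 and n7 = 0.

a=0 b=0 c=0 d=1 e=1 f=1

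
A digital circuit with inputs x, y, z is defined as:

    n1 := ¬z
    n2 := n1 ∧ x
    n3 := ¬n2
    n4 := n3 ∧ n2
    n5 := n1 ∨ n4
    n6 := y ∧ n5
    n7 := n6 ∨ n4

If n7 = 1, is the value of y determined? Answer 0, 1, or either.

n7 = n6 ∨ n4 must be 1, so at least one of n6, n4 is 1.
Every assignment with n7 = 1 has y = 1; there are 2 such assignment(s).
  x=0, y=1, z=0
  x=1, y=1, z=0

1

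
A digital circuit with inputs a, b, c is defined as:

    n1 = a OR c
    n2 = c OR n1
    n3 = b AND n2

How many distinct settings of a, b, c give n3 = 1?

3

n3 = b AND n2 must be 1, so both b = 1 and n2 = 1.
Enumerating the 8 input combinations, 3 give n3 = 1 and 5 give n3 = 0.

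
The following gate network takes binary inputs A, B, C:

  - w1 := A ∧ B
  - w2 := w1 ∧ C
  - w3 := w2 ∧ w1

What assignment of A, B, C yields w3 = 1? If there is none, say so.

w3 = w2 ∧ w1 must be 1, so both w2 = 1 and w1 = 1.
w2 = w1 ∧ C must be 1, so both w1 = 1 and C = 1.
Check with A=1, B=1, C=1:
w1 = A ∧ B = 1 ∧ 1 = 1
w2 = w1 ∧ C = 1 ∧ 1 = 1
w3 = w2 ∧ w1 = 1 ∧ 1 = 1
So w3 = 1 as required.

A=1, B=1, C=1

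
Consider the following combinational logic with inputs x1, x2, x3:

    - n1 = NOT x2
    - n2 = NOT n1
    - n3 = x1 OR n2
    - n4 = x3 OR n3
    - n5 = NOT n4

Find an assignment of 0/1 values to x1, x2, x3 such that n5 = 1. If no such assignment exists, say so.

n5 = NOT n4 must be 1, so n4 = 0.
n4 = x3 OR n3 must be 0, so both x3 = 0 and n3 = 0.
Check with x1=0, x2=0, x3=0:
n1 = NOT x2 = NOT 0 = 1
n2 = NOT n1 = NOT 1 = 0
n3 = x1 OR n2 = 0 OR 0 = 0
n4 = x3 OR n3 = 0 OR 0 = 0
n5 = NOT n4 = NOT 0 = 1
So n5 = 1 as required.

x1=0, x2=0, x3=0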